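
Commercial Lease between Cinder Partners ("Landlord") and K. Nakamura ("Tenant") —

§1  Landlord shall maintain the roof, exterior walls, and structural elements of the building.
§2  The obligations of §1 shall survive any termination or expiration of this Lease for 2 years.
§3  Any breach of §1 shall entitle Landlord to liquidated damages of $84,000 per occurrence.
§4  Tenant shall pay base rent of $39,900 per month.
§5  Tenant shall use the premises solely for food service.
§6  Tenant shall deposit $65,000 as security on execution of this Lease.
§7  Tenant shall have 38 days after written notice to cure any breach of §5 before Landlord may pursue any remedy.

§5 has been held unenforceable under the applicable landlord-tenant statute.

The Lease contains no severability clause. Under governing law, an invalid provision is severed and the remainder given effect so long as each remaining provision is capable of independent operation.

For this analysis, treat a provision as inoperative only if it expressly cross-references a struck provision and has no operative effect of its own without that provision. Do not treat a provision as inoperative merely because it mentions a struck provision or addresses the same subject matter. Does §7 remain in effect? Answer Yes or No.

No

§5 is struck. §7 merely fixes the cure period for breach of §5; with §5 gone it has nothing to operate on and falls away. With no severability clause, the stated default rule severs what cannot stand and enforces each remaining provision that can operate on its own. The provisions still in force are §1, §2, §3, §4, and §6. §7 is among the inoperative provisions, so the answer is no.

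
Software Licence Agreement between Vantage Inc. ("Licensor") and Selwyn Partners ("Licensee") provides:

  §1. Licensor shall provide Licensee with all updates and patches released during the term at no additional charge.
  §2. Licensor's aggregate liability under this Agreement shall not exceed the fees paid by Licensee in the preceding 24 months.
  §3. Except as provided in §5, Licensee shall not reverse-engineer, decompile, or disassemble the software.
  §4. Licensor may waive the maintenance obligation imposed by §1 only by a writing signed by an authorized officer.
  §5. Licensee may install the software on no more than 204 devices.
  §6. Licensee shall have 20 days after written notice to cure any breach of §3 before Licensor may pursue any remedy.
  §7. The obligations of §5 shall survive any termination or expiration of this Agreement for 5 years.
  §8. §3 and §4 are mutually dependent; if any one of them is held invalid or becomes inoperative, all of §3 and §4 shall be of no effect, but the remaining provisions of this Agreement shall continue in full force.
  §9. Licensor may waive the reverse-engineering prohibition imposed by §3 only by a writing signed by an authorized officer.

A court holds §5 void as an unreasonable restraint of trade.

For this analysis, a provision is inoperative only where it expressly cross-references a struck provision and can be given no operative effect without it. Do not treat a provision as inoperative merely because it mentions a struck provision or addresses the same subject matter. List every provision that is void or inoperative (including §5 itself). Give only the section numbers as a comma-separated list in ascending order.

§5 is struck. The only function of §7 is the survival period for §5, so it cannot stand once §5 is removed. §3 mentions §5 but its own obligation stands independently of §5, so §3 is not affected. §8 ties §3 and §4 together, but none of those is affected here; the remaining provisions continue in force under §8. That leaves §1, §2, §3, §4, §6, §8, and §9 in effect.

5, 7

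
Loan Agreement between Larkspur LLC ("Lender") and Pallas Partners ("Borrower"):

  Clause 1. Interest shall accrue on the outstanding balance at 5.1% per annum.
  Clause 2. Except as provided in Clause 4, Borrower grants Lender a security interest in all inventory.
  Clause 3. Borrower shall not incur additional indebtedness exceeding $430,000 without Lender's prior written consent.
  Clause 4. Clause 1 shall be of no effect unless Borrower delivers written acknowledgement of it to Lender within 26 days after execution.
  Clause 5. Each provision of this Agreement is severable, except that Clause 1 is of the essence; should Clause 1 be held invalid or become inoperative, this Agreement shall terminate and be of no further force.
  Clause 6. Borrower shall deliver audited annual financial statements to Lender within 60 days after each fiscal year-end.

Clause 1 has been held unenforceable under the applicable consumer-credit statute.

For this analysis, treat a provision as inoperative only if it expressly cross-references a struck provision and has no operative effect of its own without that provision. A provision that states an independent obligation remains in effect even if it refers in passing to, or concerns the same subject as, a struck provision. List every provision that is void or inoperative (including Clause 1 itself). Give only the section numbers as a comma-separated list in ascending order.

Clause 1 is struck. Clause 4 merely fixes the acknowledgement condition for Clause 1; with Clause 1 gone it has nothing to operate on and falls away. Clause 5 makes Clause 1 an essential term, and Clause 1 is the provision held invalid; under Clause 5, the entire Agreement is therefore void. No provision of the Agreement survives.

1, 2, 3, 4, 5, 6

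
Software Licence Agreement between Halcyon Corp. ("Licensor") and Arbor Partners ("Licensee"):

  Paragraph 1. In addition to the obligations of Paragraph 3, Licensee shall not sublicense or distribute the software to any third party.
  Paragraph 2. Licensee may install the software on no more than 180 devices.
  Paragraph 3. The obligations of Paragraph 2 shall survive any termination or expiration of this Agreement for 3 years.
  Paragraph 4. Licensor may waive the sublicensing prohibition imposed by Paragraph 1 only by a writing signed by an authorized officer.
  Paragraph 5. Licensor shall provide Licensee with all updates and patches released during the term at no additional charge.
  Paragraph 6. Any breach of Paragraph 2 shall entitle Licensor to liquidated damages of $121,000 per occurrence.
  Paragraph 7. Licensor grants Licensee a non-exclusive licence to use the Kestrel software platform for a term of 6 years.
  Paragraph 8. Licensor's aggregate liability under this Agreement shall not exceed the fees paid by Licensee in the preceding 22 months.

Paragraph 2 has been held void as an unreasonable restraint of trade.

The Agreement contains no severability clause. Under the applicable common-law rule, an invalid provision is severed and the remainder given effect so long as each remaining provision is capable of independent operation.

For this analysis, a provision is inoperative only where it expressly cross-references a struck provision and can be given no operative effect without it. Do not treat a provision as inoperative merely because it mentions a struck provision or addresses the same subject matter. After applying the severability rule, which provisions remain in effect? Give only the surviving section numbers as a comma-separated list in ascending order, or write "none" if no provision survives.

1, 4, 5, 7, 8

Paragraph 2 is struck. Paragraph 3 has no operative effect of its own apart from Paragraph 2 and is therefore inoperative. The whole of Paragraph 6 is the liquidated-damages amount, defined by reference to Paragraph 2, so Paragraph 6 cannot stand once Paragraph 2 is removed. Although Paragraph 1 refers to Paragraph 3, its operative terms do not depend on Paragraph 3, so it remains in effect. Under the stated default rule, only provisions that cannot operate independently fall away; the rest are enforced. Paragraph 1, Paragraph 4, Paragraph 5, Paragraph 7, and Paragraph 8 remain in effect.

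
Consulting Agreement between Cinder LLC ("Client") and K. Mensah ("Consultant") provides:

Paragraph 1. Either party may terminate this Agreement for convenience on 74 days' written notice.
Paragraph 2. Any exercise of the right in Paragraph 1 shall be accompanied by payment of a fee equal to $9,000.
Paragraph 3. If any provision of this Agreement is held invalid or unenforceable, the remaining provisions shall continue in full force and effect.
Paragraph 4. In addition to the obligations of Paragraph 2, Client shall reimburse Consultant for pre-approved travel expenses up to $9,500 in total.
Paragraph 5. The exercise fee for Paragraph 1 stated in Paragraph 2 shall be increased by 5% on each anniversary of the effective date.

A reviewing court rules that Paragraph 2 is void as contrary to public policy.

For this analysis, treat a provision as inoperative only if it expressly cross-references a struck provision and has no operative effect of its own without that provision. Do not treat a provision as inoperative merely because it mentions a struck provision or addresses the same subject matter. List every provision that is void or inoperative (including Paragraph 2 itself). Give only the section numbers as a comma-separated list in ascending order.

Paragraph 2 is struck. Paragraph 5 operates only by reference to Paragraph 2, so it falls with Paragraph 2. Paragraph 4 mentions Paragraph 2 but its own obligation stands independently of Paragraph 2, so Paragraph 4 is not affected. Paragraph 3 is a severability clause and preserves every provision that can still be given independent effect. That leaves Paragraph 1, Paragraph 3, and Paragraph 4 in effect.

2, 5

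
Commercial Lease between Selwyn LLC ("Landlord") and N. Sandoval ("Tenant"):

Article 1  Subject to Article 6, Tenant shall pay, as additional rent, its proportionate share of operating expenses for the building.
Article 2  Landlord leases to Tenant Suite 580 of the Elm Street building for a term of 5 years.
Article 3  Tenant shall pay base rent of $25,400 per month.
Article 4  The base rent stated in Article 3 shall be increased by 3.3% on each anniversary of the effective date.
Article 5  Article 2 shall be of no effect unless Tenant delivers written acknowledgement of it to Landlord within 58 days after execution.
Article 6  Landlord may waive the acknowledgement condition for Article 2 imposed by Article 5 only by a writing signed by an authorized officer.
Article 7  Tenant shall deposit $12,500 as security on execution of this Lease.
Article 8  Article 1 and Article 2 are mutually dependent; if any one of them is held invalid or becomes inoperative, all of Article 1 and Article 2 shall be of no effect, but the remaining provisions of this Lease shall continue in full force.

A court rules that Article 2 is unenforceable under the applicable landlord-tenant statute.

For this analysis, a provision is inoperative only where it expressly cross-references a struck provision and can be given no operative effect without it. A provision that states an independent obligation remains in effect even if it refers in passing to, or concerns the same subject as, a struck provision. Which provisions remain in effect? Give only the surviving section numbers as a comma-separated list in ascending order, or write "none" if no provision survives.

3, 4, 7, 8

Article 2 is struck. The only function of Article 5 is the acknowledgement condition for Article 2, so it cannot stand once Article 2 is removed. Article 6 has no operative effect of its own apart from Article 5 and is therefore inoperative. Article 8 declares Article 1 and Article 2 mutually dependent; since one of them has fallen, all of them are of no effect. That brings down Article 1 as well. The remainder continues in force under Article 8. The provisions still in force are Article 3, Article 4, Article 7, and Article 8.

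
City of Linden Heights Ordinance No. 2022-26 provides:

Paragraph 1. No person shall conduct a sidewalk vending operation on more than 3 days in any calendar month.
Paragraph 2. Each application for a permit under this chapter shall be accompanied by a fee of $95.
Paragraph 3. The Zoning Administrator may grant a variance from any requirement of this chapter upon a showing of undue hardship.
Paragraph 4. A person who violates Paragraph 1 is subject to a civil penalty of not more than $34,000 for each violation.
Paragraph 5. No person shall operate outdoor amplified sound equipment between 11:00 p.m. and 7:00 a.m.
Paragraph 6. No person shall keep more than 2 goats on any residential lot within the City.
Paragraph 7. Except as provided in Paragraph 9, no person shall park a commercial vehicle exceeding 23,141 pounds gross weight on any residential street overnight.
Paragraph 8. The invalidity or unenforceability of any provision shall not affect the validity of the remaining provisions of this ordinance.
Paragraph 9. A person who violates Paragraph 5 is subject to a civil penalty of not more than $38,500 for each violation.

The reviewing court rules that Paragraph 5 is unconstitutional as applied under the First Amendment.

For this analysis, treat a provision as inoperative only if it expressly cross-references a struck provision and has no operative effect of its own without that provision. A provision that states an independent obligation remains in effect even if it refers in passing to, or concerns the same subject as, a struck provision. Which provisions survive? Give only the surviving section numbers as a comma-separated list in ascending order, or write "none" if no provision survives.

1, 2, 3, 4, 6, 7, 8

Paragraph 5 is struck. Paragraph 9 has no operative effect of its own apart from Paragraph 5 and is therefore inoperative. Although Paragraph 7 refers to Paragraph 9, its operative terms do not depend on Paragraph 9, so it remains in effect. Under the severability clause in Paragraph 8, the remaining provisions continue in force. Paragraph 1, Paragraph 2, Paragraph 3, Paragraph 4, Paragraph 6, Paragraph 7, and Paragraph 8 remain in effect.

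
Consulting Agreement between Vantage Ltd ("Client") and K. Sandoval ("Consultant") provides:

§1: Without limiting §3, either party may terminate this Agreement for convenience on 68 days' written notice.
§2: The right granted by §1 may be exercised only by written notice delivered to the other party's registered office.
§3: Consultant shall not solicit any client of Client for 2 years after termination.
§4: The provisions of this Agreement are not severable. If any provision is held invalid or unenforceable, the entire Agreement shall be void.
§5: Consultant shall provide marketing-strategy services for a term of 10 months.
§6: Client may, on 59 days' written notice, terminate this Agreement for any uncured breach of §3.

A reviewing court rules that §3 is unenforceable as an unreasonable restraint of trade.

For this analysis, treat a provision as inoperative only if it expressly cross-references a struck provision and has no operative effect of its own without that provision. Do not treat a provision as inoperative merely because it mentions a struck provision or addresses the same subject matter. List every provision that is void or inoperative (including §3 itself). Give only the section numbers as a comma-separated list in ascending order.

1, 2, 3, 4, 5, 6

§3 is struck. The only function of §6 is the termination right for breach of §3, so it cannot stand once §3 is removed. §4 provides that the Agreement is not severable, so the invalidity of any one provision voids the entire Agreement. No provision of the Agreement survives.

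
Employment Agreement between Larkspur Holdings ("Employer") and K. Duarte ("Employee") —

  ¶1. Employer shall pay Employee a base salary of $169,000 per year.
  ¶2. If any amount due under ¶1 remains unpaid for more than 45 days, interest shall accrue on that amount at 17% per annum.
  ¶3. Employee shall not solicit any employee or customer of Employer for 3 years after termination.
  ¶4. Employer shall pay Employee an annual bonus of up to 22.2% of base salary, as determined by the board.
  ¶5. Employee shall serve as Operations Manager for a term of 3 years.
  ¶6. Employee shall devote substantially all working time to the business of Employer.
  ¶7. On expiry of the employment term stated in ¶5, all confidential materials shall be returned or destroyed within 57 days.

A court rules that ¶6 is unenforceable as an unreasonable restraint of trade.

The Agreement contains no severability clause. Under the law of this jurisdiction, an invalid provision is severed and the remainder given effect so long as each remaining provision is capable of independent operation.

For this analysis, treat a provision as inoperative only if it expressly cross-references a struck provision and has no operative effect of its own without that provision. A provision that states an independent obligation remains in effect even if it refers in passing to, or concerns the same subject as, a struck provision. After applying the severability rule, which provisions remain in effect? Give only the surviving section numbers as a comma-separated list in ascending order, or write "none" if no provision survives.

¶6 is struck. Nothing else in the Agreement is defined by reference to ¶6. Under the stated default rule, only provisions that cannot operate independently fall away; the rest are enforced. ¶1, ¶2, ¶3, ¶4, ¶5, and ¶7 remain in effect.

1, 2, 3, 4, 5, 7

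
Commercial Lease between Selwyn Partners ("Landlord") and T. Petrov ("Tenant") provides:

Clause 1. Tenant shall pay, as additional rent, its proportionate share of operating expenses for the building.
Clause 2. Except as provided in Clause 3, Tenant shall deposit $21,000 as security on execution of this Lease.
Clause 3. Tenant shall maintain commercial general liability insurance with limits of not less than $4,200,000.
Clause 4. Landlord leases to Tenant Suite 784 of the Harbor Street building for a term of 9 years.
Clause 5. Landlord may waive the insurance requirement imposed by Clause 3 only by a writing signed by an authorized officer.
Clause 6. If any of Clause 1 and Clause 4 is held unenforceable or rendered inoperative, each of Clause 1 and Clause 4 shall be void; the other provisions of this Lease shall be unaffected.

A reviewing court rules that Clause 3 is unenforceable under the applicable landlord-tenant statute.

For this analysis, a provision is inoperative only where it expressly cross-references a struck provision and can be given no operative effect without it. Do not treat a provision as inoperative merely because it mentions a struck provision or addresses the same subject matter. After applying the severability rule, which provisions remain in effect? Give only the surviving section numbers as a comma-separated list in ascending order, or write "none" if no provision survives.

Clause 3 is struck. The only function of Clause 5 is the waiver condition for Clause 3, so it cannot stand once Clause 3 is removed. Although Clause 2 refers to Clause 3, its operative terms do not depend on Clause 3, so it remains in effect. Clause 6 ties Clause 1 and Clause 4 together, but none of those is affected here; the remaining provisions continue in force under Clause 6. Clause 1, Clause 2, Clause 4, and Clause 6 remain in effect.

1, 2, 4, 6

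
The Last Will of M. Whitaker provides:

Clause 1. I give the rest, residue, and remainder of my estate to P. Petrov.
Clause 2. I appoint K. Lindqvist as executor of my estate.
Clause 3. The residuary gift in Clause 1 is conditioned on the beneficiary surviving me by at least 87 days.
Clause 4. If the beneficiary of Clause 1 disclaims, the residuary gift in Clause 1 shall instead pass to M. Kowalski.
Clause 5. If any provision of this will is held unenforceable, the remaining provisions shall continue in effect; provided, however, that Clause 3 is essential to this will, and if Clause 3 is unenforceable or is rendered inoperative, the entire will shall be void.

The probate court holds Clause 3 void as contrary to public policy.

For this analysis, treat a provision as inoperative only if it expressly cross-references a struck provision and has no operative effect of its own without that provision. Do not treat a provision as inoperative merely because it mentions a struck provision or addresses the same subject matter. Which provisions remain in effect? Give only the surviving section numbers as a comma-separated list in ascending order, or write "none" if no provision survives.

none

Clause 3 is struck. No other provision's operative terms depend on Clause 3. Clause 5 makes Clause 3 an essential term, and Clause 3 is the provision held invalid; under Clause 5, the entire will is therefore void. No provision of the will survives.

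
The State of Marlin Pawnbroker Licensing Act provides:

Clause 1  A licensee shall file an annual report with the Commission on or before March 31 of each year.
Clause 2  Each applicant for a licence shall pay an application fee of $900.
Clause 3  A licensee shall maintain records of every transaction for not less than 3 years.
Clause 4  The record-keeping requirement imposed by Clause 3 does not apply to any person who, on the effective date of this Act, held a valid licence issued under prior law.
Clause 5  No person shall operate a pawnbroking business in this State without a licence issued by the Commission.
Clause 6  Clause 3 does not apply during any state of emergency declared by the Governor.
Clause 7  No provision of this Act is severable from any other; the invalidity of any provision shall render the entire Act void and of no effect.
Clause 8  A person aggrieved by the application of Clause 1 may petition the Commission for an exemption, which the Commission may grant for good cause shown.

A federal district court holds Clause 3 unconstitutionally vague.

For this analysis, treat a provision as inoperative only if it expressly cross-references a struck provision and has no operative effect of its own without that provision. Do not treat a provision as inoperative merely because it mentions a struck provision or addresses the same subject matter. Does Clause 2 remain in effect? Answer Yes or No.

No

Clause 3 is struck. Clause 4 merely fixes the grandfather exemption from Clause 3; with Clause 3 gone it has nothing to operate on and falls away. Clause 6 has no operative effect of its own apart from Clause 3 and is therefore inoperative. Clause 7 provides that the Act is not severable, so the invalidity of any one provision voids the entire Act. No provision of the Act survives. Clause 2 is among the inoperative provisions, so the answer is no.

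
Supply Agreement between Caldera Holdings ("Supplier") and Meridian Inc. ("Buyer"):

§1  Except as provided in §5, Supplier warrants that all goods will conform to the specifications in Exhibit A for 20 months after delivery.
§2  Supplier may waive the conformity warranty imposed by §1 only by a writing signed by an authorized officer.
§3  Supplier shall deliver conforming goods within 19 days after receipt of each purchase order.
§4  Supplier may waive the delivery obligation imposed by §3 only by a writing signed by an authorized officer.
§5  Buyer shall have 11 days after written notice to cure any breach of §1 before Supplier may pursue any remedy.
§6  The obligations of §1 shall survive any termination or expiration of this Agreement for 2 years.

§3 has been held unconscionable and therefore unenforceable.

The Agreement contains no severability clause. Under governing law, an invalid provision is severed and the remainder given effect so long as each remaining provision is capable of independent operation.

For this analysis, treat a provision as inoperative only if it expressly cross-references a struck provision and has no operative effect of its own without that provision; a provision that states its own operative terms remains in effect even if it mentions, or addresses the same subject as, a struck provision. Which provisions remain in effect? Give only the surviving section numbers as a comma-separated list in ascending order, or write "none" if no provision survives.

§3 is struck. §4 merely fixes the waiver condition for §3; with §3 gone it has nothing to operate on and falls away. Under the stated default rule, only provisions that cannot operate independently fall away; the rest are enforced. The provisions still in force are §1, §2, §5, and §6.

1, 2, 5, 6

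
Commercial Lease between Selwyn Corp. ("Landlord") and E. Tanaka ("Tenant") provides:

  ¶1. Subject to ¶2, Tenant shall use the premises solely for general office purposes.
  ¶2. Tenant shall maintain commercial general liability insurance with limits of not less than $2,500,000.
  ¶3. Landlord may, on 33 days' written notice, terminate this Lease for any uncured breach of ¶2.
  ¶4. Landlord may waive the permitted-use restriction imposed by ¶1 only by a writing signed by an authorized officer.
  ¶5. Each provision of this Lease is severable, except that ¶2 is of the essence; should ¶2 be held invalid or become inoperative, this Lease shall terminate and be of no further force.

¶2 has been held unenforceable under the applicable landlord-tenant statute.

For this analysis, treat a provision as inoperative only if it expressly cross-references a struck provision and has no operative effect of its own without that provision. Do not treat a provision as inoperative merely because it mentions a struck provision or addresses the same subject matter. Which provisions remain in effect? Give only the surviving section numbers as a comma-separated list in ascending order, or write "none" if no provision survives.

none

¶2 is struck. ¶3 merely fixes the termination right for breach of ¶2; with ¶2 gone it has nothing to operate on and falls away. ¶5 makes ¶2 an essential term, and ¶2 is the provision held invalid; under ¶5, the entire Lease is therefore void. No provision of the Lease survives.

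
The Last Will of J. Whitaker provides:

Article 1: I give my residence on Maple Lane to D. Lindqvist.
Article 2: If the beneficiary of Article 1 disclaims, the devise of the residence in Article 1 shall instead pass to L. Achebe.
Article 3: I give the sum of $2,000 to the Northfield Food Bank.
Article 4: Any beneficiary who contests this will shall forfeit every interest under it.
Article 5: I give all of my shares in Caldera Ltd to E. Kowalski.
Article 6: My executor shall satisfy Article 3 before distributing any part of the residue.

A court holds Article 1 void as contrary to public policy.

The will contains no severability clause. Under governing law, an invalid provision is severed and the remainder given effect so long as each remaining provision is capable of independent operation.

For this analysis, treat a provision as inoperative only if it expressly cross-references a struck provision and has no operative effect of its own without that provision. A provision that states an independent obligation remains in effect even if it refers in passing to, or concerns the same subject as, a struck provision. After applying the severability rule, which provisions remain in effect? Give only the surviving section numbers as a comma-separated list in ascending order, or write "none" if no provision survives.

3, 4, 5, 6

Article 1 is struck. Article 2 operates only by reference to Article 1, so it falls with Article 1. Under the stated default rule, only provisions that cannot operate independently fall away; the rest are enforced. The provisions still in force are Article 3, Article 4, Article 5, and Article 6.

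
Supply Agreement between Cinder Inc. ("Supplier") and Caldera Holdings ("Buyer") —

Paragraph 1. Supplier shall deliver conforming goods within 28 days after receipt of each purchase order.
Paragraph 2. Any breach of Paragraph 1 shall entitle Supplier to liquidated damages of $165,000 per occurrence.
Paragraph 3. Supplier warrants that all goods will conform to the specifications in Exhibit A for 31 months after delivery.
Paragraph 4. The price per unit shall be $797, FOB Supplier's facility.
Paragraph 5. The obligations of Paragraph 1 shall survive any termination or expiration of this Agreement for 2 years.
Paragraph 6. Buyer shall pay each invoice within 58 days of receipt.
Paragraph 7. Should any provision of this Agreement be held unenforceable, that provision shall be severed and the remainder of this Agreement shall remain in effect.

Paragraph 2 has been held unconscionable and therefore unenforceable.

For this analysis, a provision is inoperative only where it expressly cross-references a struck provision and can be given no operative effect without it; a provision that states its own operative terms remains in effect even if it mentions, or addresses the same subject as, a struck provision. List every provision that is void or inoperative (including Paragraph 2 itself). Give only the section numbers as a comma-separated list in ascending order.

2

Paragraph 2 is struck. No other provision's operative terms depend on Paragraph 2. Under the severability clause in Paragraph 7, the remaining provisions continue in force. That leaves Paragraph 1, Paragraph 3, Paragraph 4, Paragraph 5, Paragraph 6, and Paragraph 7 in effect.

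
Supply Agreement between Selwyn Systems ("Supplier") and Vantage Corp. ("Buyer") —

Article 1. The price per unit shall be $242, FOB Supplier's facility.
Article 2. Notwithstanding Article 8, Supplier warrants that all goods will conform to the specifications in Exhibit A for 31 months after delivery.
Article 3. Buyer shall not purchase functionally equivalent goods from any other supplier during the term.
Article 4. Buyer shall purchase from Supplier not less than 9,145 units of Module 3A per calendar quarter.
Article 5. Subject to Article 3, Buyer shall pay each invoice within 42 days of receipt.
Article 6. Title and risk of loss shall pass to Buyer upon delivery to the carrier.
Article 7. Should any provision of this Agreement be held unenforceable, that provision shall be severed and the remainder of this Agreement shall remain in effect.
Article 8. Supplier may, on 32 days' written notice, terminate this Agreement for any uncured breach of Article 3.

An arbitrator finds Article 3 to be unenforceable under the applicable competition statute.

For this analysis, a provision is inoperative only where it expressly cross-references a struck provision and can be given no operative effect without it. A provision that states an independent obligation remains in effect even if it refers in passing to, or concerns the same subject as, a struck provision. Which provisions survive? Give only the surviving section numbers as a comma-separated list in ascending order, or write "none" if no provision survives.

Article 3 is struck. Article 8 operates only by reference to Article 3, so it falls with Article 3. Article 2 mentions Article 8 but its own obligation stands independently of Article 8, so Article 2 is not affected. Although Article 5 refers to Article 3, its operative terms do not depend on Article 3, so it remains in effect. Under the severability clause in Article 7, the remaining provisions continue in force. Article 1, Article 2, Article 4, Article 5, Article 6, and Article 7 remain in effect.

1, 2, 4, 5, 6, 7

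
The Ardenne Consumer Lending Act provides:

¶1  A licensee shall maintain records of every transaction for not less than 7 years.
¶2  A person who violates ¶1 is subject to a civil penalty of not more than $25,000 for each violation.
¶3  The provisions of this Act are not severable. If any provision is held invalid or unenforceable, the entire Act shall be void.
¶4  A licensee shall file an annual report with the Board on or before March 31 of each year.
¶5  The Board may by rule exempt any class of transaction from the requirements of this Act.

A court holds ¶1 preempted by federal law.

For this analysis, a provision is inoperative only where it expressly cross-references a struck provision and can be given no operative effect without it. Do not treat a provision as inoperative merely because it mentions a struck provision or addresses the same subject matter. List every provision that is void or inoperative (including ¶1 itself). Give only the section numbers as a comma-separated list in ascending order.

1, 2, 3, 4, 5

¶1 is struck. ¶2 merely fixes the civil penalty for violating ¶1; with ¶1 gone it has nothing to operate on and falls away. ¶3 provides that the Act is not severable, so the invalidity of any one provision voids the entire Act. No provision of the Act survives.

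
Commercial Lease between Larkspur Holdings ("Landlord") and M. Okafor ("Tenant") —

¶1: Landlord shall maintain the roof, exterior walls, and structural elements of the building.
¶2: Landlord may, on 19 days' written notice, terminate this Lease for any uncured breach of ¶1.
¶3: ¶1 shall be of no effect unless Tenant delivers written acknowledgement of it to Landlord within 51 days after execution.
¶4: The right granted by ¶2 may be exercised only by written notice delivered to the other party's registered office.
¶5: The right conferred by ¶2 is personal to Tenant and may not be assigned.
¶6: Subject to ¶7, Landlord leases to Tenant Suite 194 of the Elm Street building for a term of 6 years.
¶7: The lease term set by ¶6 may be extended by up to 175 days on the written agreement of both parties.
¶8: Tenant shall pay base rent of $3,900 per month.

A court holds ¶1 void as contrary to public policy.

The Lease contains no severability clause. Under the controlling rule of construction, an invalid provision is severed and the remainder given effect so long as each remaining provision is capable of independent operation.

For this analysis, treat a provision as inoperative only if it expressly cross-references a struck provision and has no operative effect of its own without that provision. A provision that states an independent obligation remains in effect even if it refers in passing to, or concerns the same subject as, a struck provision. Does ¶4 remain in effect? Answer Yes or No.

No

¶1 is struck. The only function of ¶2 is the termination right for breach of ¶1, so it cannot stand once ¶1 is removed. ¶3 operates only by reference to ¶1, so it falls with ¶1. ¶4 merely fixes the notice requirement for ¶2; with ¶2 gone it has nothing to operate on and falls away. ¶5 has no operative effect of its own apart from ¶2 and is therefore inoperative. With no severability clause, the stated default rule severs what cannot stand and enforces each remaining provision that can operate on its own. ¶6, ¶7, and ¶8 remain in effect. ¶4 is among the inoperative provisions, so the answer is no.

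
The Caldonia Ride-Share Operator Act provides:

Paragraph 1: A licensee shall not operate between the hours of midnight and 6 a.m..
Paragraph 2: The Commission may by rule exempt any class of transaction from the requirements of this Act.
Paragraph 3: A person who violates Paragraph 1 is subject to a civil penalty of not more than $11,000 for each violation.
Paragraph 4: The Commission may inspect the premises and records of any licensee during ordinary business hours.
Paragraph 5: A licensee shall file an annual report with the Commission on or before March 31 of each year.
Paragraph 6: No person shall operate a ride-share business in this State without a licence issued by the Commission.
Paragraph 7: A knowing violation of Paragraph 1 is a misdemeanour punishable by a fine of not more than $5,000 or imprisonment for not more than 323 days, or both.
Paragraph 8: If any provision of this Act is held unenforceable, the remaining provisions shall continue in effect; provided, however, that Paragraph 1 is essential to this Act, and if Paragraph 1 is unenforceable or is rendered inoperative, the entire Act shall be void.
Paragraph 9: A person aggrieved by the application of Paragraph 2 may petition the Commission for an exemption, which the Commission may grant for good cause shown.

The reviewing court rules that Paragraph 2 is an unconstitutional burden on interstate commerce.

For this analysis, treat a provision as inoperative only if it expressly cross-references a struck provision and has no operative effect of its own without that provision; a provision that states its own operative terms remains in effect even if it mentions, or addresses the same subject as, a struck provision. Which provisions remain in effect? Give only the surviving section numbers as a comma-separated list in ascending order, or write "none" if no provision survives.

Paragraph 2 is struck. Paragraph 9 has no operative effect of its own apart from Paragraph 2 and is therefore inoperative. Paragraph 8 makes Paragraph 1 an essential term, but Paragraph 1 is unaffected, so the severability proviso in Paragraph 8 preserves the remaining provisions. That leaves Paragraph 1, Paragraph 3, Paragraph 4, Paragraph 5, Paragraph 6, Paragraph 7, and Paragraph 8 in effect.

1, 3, 4, 5, 6, 7, 8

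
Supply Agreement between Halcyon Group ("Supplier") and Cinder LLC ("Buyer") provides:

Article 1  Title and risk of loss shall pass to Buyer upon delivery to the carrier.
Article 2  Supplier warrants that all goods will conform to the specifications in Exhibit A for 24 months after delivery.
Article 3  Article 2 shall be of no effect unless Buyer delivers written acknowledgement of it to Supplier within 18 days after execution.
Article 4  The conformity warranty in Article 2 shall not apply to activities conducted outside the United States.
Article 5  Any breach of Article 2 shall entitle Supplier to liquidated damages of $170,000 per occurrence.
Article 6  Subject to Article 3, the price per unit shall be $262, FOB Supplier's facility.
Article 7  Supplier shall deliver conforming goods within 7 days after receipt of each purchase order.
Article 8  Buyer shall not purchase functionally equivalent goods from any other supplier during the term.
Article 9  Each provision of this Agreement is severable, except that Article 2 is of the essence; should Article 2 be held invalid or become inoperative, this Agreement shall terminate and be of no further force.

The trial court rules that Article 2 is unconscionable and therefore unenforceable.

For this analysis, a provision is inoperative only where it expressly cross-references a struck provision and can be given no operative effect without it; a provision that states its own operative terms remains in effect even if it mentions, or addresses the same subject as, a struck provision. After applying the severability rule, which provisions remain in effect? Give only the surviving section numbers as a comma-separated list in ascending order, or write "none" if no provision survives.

Article 2 is struck. Article 3 merely fixes the acknowledgement condition for Article 2; with Article 2 gone it has nothing to operate on and falls away. Article 4 has no operative effect of its own apart from Article 2 and is therefore inoperative. Article 5 does nothing except set the liquidated-damages amount by reference to Article 2; with Article 2 gone it has no independent effect and is inoperative. Article 9 makes Article 2 an essential term, and Article 2 is the provision held invalid; under Article 9, the entire Agreement is therefore void. No provision of the Agreement survives.

none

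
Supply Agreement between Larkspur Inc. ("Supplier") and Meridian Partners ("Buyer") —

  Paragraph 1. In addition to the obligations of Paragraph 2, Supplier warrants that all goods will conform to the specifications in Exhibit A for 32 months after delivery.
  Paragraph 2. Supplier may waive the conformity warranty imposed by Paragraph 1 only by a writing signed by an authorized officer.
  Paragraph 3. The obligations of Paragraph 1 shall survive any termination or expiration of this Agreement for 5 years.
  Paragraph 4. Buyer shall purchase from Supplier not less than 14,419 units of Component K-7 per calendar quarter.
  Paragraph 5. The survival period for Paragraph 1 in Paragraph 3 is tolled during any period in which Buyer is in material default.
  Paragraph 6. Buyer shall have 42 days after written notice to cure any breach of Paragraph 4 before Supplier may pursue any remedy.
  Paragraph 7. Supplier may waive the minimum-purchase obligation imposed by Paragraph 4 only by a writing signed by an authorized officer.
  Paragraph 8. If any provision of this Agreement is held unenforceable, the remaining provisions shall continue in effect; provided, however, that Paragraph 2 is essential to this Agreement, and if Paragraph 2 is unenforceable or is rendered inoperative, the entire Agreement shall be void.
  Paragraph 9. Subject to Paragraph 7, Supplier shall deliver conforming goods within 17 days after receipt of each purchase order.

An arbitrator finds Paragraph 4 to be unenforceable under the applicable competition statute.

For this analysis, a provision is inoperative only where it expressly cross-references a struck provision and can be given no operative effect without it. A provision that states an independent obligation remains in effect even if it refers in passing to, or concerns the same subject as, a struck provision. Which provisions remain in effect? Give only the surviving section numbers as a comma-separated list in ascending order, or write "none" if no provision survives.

Paragraph 4 is struck. Paragraph 6 has no operative effect of its own apart from Paragraph 4 and is therefore inoperative. The only function of Paragraph 7 is the waiver condition for Paragraph 4, so it cannot stand once Paragraph 4 is removed. Although Paragraph 9 refers to Paragraph 7, its operative terms do not depend on Paragraph 7, so it remains in effect. Paragraph 8 makes Paragraph 2 an essential term, but Paragraph 2 is unaffected, so the severability proviso in Paragraph 8 preserves the remaining provisions. Paragraph 1, Paragraph 2, Paragraph 3, Paragraph 5, Paragraph 8, and Paragraph 9 remain in effect.

1, 2, 3, 5, 8, 9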